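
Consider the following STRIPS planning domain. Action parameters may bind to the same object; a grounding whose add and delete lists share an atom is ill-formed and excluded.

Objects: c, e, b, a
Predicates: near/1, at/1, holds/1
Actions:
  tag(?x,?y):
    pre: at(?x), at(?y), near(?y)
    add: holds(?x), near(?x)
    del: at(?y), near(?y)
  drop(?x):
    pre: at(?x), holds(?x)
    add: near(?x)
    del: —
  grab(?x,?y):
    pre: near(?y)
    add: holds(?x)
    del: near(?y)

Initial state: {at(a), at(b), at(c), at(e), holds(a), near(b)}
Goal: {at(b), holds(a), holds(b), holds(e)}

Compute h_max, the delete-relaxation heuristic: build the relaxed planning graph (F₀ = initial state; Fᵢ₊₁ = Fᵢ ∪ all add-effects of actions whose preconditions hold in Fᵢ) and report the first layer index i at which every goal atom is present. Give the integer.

F0 = init (6 atoms)
F1 = F0 ∪ {holds(b), holds(c), holds(e), near(a), near(c), near(e)}  (12 atoms)
goal ⊆ F1  ⇒  h_max = 1

1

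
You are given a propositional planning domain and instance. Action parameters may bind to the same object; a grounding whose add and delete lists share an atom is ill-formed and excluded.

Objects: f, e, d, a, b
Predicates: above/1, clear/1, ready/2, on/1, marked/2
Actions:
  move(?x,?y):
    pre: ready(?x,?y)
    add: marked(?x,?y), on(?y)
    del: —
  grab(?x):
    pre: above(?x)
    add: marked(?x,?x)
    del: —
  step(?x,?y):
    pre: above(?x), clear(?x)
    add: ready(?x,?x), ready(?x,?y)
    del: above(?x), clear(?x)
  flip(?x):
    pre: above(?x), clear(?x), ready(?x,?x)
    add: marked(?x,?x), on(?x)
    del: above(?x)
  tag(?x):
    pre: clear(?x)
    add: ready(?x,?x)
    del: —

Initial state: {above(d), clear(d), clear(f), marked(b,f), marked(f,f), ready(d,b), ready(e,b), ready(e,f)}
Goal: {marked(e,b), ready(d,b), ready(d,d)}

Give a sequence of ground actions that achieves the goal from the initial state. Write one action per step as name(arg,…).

move(e,b); step(d,f)

1. move(e,b)  →  {above(d), clear(d), clear(f), marked(b,f), marked(e,b), marked(f,f), on(b), ready(d,b), ready(e,b), ready(e,f)}
2. step(d,f)  →  {clear(f), marked(b,f), marked(e,b), marked(f,f), on(b), ready(d,b), ready(d,d), ready(d,f), ready(e,b), ready(e,f)}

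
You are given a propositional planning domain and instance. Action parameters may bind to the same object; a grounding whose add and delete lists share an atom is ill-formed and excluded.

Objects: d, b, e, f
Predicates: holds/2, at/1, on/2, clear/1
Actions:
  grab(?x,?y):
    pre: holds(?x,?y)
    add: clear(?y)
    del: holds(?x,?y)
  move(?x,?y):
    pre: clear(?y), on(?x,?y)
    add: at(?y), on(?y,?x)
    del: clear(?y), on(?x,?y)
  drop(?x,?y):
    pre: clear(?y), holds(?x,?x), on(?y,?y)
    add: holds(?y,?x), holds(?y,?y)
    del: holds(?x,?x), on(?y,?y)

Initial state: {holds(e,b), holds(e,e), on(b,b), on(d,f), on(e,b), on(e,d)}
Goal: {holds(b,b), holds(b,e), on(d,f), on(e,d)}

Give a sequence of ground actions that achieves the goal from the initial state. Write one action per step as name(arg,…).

1. grab(e,b)  →  {clear(b), holds(e,e), on(b,b), on(d,f), on(e,b), on(e,d)}
2. drop(e,b)  →  {clear(b), holds(b,b), holds(b,e), on(d,f), on(e,b), on(e,d)}

grab(e,b); drop(e,b)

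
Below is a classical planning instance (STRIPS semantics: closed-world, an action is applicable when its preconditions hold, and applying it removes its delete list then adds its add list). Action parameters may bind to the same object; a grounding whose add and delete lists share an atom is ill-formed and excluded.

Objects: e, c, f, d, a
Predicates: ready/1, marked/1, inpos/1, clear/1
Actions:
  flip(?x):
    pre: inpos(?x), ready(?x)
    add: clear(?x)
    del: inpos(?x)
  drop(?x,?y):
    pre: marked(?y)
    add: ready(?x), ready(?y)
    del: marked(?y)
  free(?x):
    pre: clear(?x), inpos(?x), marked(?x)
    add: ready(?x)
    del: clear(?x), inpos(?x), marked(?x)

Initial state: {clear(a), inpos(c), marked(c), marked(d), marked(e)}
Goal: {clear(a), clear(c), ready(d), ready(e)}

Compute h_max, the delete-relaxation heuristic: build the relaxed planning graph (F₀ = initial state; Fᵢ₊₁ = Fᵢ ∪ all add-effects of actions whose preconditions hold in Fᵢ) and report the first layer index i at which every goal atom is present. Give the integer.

F0 = init (5 atoms)
F1 = F0 ∪ {ready(a), ready(c), ready(d), ready(e), ready(f)}  (10 atoms)
F2 = F1 ∪ {clear(c)}  (11 atoms)
goal ⊆ F2  ⇒  h_max = 2

2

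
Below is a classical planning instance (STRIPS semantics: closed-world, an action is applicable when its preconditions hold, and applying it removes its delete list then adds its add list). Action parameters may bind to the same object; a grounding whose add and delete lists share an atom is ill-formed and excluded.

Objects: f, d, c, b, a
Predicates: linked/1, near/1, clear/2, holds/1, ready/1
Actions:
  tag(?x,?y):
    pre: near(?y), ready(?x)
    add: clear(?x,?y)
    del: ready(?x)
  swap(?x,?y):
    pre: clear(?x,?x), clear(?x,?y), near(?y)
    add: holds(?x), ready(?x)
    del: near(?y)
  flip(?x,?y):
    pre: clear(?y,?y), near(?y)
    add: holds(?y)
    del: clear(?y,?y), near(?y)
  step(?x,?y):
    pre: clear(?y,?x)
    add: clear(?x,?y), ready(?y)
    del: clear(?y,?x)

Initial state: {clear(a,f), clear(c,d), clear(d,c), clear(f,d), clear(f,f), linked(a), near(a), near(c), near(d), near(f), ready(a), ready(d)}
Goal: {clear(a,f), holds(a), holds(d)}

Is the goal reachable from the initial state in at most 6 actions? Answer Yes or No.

Yes

1. tag(d,d)  →  {clear(a,f), clear(c,d), clear(d,c), clear(d,d), clear(f,d), clear(f,f), linked(a), near(a), near(c), near(d), near(f), ready(a)}
2. tag(a,a)  →  {clear(a,a), clear(a,f), clear(c,d), clear(d,c), clear(d,d), clear(f,d), clear(f,f), linked(a), near(a), near(c), near(d), near(f)}
3. swap(d,d)  →  {clear(a,a), clear(a,f), clear(c,d), clear(d,c), clear(d,d), clear(f,d), clear(f,f), holds(d), linked(a), near(a), near(c), near(f), ready(d)}
4. swap(a,f)  →  {clear(a,a), clear(a,f), clear(c,d), clear(d,c), clear(d,d), clear(f,d), clear(f,f), holds(a), holds(d), linked(a), near(a), near(c), ready(a), ready(d)}
optimal plan length = 4; 4 ≤ 6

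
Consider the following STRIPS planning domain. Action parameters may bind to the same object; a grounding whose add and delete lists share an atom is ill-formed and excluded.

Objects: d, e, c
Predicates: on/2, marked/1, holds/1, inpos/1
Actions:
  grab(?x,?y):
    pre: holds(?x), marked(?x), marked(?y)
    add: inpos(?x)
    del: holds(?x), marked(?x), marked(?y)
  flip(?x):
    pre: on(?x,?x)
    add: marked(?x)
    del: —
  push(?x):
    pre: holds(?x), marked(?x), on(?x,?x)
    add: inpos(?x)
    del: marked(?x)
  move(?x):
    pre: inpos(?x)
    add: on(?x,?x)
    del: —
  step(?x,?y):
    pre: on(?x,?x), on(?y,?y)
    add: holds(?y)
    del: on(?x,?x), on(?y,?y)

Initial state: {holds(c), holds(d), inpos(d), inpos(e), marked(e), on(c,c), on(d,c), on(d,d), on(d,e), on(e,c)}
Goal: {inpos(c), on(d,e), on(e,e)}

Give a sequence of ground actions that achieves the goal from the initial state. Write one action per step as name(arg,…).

1. flip(c)  →  {holds(c), holds(d), inpos(d), inpos(e), marked(c), marked(e), on(c,c), on(d,c), on(d,d), on(d,e), on(e,c)}
2. grab(c,e)  →  {holds(d), inpos(c), inpos(d), inpos(e), on(c,c), on(d,c), on(d,d), on(d,e), on(e,c)}
3. move(e)  →  {holds(d), inpos(c), inpos(d), inpos(e), on(c,c), on(d,c), on(d,d), on(d,e), on(e,c), on(e,e)}

flip(c); grab(c,e); move(e)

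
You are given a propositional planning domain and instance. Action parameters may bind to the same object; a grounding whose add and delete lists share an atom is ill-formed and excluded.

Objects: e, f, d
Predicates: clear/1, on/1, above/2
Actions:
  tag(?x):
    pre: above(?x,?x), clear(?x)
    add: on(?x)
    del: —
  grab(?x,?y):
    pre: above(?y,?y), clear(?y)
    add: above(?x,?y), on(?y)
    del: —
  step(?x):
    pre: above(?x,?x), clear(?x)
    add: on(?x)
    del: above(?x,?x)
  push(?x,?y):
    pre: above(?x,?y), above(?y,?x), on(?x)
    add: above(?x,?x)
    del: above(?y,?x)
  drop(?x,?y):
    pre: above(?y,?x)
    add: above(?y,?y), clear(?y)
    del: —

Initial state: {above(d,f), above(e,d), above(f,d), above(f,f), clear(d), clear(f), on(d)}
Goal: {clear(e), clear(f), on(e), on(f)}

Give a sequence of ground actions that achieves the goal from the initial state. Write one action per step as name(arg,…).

1. tag(f)  →  {above(d,f), above(e,d), above(f,d), above(f,f), clear(d), clear(f), on(d), on(f)}
2. drop(d,e)  →  {above(d,f), above(e,d), above(e,e), above(f,d), above(f,f), clear(d), clear(e), clear(f), on(d), on(f)}
3. tag(e)  →  {above(d,f), above(e,d), above(e,e), above(f,d), above(f,f), clear(d), clear(e), clear(f), on(d), on(e), on(f)}

tag(f); drop(d,e); tag(e)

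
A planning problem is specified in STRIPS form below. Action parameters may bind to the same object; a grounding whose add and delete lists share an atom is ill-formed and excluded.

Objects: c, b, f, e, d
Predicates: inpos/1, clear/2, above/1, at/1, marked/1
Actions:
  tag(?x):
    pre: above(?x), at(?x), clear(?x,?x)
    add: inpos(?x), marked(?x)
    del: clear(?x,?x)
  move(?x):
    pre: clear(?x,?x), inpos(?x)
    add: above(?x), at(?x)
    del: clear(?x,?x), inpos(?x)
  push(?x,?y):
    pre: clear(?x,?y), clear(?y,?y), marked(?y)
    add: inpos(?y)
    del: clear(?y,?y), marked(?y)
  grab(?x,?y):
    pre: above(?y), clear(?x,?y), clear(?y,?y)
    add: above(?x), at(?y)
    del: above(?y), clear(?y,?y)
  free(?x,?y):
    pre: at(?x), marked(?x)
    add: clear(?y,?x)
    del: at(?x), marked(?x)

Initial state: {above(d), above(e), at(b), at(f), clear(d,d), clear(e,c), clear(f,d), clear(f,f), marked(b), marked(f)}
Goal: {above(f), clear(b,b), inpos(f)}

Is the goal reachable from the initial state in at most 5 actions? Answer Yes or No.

Yes

1. push(f,f)  →  {above(d), above(e), at(b), at(f), clear(d,d), clear(e,c), clear(f,d), inpos(f), marked(b)}
2. grab(f,d)  →  {above(e), above(f), at(b), at(d), at(f), clear(e,c), clear(f,d), inpos(f), marked(b)}
3. free(b,b)  →  {above(e), above(f), at(d), at(f), clear(b,b), clear(e,c), clear(f,d), inpos(f)}
optimal plan length = 3; 3 ≤ 5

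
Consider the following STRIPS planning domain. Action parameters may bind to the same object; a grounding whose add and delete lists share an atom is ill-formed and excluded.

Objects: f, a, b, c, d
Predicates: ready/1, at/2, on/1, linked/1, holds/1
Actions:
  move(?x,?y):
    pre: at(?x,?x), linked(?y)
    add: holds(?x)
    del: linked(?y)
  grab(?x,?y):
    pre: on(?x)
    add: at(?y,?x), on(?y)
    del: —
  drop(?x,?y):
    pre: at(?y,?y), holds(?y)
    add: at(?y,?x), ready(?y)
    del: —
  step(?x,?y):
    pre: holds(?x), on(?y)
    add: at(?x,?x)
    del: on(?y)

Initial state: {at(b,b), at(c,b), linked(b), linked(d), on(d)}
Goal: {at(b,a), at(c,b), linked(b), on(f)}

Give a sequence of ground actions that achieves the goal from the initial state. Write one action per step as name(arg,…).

1. move(b,d)  →  {at(b,b), at(c,b), holds(b), linked(b), on(d)}
2. grab(d,f)  →  {at(b,b), at(c,b), at(f,d), holds(b), linked(b), on(d), on(f)}
3. drop(a,b)  →  {at(b,a), at(b,b), at(c,b), at(f,d), holds(b), linked(b), on(d), on(f), ready(b)}

move(b,d); grab(d,f); drop(a,b)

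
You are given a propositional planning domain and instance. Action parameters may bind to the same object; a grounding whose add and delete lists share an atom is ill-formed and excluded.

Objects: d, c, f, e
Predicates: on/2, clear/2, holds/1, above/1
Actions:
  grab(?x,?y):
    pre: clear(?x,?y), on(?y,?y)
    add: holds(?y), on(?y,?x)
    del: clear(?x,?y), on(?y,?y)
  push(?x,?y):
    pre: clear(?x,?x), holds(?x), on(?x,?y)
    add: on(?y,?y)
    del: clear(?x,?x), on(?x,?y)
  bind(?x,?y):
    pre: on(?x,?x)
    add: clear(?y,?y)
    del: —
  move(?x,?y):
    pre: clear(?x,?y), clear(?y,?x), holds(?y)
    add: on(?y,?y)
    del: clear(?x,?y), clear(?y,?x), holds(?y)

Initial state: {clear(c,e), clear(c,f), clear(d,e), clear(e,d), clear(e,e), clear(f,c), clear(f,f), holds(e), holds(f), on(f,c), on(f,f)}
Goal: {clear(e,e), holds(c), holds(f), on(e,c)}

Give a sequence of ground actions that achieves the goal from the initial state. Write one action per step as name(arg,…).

push(f,c); grab(f,c); move(d,e); grab(c,e)

1. push(f,c)  →  {clear(c,e), clear(c,f), clear(d,e), clear(e,d), clear(e,e), clear(f,c), holds(e), holds(f), on(c,c), on(f,f)}
2. grab(f,c)  →  {clear(c,e), clear(c,f), clear(d,e), clear(e,d), clear(e,e), holds(c), holds(e), holds(f), on(c,f), on(f,f)}
3. move(d,e)  →  {clear(c,e), clear(c,f), clear(e,e), holds(c), holds(f), on(c,f), on(e,e), on(f,f)}
4. grab(c,e)  →  {clear(c,f), clear(e,e), holds(c), holds(e), holds(f), on(c,f), on(e,c), on(f,f)}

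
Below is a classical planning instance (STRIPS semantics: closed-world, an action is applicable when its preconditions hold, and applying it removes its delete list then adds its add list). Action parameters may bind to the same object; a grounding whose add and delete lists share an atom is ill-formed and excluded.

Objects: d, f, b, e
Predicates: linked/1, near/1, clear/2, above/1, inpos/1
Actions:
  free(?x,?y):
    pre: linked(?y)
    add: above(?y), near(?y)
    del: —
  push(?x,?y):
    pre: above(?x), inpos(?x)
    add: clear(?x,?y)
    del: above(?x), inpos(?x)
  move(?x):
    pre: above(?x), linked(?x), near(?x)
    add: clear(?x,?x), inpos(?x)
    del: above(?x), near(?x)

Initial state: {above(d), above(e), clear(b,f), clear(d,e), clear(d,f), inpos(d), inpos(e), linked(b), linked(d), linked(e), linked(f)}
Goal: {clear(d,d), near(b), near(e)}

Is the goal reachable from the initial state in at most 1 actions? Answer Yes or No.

1. free(d,b)  →  {above(b), above(d), above(e), clear(b,f), clear(d,e), clear(d,f), inpos(d), inpos(e), linked(b), linked(d), linked(e), linked(f), near(b)}
2. free(d,e)  →  {above(b), above(d), above(e), clear(b,f), clear(d,e), clear(d,f), inpos(d), inpos(e), linked(b), linked(d), linked(e), linked(f), near(b), near(e)}
3. push(d,d)  →  {above(b), above(e), clear(b,f), clear(d,d), clear(d,e), clear(d,f), inpos(e), linked(b), linked(d), linked(e), linked(f), near(b), near(e)}
optimal plan length = 3; 3 > 1

No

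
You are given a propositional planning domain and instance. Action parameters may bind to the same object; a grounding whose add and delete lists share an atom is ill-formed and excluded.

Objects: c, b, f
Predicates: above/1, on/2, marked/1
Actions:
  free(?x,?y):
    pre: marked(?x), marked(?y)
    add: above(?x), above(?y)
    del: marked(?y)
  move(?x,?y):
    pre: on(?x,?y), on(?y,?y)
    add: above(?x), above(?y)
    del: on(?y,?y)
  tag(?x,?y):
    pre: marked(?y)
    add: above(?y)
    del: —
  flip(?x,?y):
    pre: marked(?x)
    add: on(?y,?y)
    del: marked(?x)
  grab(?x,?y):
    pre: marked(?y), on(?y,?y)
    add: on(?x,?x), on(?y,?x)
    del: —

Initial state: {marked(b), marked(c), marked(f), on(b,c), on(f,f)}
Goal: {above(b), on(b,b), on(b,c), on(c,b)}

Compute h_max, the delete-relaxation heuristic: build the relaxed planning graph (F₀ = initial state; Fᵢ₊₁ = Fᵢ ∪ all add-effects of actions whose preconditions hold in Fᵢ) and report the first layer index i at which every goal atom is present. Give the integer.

F0 = init (5 atoms)
F1 = F0 ∪ {above(b), above(c), above(f), on(b,b), on(c,c), on(f,b), on(f,c)}  (12 atoms)
F2 = F1 ∪ {on(b,f), on(c,b), on(c,f)}  (15 atoms)
goal ⊆ F2  ⇒  h_max = 2

2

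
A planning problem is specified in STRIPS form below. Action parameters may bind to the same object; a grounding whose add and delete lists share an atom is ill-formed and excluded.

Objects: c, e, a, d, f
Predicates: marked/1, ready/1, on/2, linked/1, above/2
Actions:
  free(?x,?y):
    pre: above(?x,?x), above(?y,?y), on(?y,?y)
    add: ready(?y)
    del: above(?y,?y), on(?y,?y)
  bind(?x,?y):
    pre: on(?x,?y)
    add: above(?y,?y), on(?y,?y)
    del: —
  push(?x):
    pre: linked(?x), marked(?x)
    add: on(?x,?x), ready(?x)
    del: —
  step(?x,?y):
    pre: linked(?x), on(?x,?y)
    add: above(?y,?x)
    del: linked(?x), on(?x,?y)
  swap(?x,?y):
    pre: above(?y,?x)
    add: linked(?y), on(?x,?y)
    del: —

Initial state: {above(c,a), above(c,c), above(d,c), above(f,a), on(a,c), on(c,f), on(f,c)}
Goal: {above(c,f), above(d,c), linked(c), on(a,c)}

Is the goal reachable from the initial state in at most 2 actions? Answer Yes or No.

No

1. swap(c,c)  →  {above(c,a), above(c,c), above(d,c), above(f,a), linked(c), on(a,c), on(c,c), on(c,f), on(f,c)}
2. swap(a,f)  →  {above(c,a), above(c,c), above(d,c), above(f,a), linked(c), linked(f), on(a,c), on(a,f), on(c,c), on(c,f), on(f,c)}
3. step(f,c)  →  {above(c,a), above(c,c), above(c,f), above(d,c), above(f,a), linked(c), on(a,c), on(a,f), on(c,c), on(c,f)}
optimal plan length = 3; 3 > 2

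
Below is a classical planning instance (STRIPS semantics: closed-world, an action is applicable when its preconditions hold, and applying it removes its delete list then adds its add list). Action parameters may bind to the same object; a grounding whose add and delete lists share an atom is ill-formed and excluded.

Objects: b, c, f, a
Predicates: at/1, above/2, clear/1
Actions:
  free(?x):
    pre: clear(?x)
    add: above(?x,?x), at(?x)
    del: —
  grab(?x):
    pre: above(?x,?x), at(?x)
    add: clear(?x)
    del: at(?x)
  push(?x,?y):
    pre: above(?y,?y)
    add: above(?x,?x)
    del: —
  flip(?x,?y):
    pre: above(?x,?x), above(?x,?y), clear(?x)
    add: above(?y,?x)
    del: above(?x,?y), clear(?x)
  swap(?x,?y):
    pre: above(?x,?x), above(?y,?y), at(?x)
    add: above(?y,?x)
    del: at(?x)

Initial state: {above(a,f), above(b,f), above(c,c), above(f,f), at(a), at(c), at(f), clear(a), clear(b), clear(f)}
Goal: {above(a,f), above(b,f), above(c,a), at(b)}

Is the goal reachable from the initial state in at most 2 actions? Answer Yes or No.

No

1. free(b)  →  {above(a,f), above(b,b), above(b,f), above(c,c), above(f,f), at(a), at(b), at(c), at(f), clear(a), clear(b), clear(f)}
2. free(a)  →  {above(a,a), above(a,f), above(b,b), above(b,f), above(c,c), above(f,f), at(a), at(b), at(c), at(f), clear(a), clear(b), clear(f)}
3. swap(a,c)  →  {above(a,a), above(a,f), above(b,b), above(b,f), above(c,a), above(c,c), above(f,f), at(b), at(c), at(f), clear(a), clear(b), clear(f)}
optimal plan length = 3; 3 > 2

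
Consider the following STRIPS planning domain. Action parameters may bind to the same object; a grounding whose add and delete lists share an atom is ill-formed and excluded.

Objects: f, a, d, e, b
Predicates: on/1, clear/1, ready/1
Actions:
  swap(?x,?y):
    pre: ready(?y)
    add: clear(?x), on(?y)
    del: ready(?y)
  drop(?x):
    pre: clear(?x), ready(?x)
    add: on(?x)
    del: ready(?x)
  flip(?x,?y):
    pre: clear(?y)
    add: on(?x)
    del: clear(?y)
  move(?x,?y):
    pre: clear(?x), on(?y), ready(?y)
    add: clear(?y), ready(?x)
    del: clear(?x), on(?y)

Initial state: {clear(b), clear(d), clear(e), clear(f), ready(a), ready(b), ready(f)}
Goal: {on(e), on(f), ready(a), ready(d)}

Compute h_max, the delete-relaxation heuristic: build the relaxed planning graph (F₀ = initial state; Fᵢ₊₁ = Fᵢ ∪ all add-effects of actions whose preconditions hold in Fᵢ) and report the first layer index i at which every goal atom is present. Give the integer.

2

F0 = init (7 atoms)
F1 = F0 ∪ {clear(a), on(a), on(b), on(d), on(e), on(f)}  (13 atoms)
F2 = F1 ∪ {ready(d), ready(e)}  (15 atoms)
goal ⊆ F2  ⇒  h_max = 2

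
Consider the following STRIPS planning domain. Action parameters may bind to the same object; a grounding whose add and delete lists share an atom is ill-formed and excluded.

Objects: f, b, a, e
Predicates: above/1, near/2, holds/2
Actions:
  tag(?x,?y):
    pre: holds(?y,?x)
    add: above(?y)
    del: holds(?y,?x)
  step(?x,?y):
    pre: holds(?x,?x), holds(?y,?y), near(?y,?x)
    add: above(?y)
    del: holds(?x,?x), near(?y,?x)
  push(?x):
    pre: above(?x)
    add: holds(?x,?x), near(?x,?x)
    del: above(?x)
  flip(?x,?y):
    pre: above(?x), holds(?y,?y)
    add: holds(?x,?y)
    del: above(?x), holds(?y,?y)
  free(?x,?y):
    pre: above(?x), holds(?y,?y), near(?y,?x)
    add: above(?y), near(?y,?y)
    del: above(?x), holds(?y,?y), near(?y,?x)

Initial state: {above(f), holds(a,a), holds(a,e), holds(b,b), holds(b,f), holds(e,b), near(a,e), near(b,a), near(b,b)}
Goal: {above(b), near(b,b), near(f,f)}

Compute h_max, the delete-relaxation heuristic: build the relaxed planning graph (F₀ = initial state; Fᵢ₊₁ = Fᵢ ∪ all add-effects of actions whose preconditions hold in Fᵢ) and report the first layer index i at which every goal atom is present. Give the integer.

1

F0 = init (9 atoms)
F1 = F0 ∪ {above(a), above(b), above(e), holds(f,a), holds(f,b), holds(f,f), near(f,f)}  (16 atoms)
goal ⊆ F1  ⇒  h_max = 1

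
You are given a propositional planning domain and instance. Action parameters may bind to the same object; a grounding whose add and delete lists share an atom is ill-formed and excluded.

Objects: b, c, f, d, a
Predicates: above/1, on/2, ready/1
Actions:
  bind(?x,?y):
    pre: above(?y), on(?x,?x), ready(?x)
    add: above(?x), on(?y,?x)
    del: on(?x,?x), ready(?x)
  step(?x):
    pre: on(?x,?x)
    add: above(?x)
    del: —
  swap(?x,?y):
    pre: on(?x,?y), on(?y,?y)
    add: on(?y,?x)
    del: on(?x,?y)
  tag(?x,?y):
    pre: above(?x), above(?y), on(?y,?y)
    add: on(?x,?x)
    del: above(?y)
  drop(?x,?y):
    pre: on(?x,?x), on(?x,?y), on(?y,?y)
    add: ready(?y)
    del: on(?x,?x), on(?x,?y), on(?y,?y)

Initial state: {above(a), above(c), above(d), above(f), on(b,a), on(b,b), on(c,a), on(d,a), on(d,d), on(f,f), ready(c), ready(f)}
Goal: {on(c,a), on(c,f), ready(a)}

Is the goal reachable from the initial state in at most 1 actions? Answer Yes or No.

1. bind(f,c)  →  {above(a), above(c), above(d), above(f), on(b,a), on(b,b), on(c,a), on(c,f), on(d,a), on(d,d), ready(c)}
2. tag(a,d)  →  {above(a), above(c), above(f), on(a,a), on(b,a), on(b,b), on(c,a), on(c,f), on(d,a), on(d,d), ready(c)}
3. drop(b,a)  →  {above(a), above(c), above(f), on(c,a), on(c,f), on(d,a), on(d,d), ready(a), ready(c)}
optimal plan length = 3; 3 > 1

No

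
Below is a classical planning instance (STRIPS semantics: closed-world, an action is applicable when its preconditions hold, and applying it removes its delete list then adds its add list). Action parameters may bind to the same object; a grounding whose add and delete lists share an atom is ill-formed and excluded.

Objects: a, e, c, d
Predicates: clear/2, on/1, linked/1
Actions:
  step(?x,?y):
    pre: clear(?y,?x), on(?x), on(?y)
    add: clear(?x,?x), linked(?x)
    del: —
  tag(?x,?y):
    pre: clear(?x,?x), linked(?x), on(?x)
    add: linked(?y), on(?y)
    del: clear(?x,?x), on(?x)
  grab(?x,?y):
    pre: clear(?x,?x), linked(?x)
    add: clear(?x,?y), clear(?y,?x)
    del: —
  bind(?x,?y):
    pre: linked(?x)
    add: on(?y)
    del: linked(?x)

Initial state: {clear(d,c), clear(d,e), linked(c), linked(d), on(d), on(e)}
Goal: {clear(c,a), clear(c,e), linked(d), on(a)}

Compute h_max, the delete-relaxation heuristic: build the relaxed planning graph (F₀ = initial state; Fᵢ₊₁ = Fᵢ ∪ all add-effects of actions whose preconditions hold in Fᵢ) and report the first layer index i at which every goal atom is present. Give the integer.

3

F0 = init (6 atoms)
F1 = F0 ∪ {clear(e,e), linked(e), on(a), on(c)}  (10 atoms)
F2 = F1 ∪ {clear(a,e), clear(c,c), clear(c,e), clear(e,a), clear(e,c), clear(e,d), linked(a)}  (17 atoms)
F3 = F2 ∪ {clear(a,a), clear(a,c), clear(c,a), clear(c,d), clear(d,d)}  (22 atoms)
goal ⊆ F3  ⇒  h_max = 3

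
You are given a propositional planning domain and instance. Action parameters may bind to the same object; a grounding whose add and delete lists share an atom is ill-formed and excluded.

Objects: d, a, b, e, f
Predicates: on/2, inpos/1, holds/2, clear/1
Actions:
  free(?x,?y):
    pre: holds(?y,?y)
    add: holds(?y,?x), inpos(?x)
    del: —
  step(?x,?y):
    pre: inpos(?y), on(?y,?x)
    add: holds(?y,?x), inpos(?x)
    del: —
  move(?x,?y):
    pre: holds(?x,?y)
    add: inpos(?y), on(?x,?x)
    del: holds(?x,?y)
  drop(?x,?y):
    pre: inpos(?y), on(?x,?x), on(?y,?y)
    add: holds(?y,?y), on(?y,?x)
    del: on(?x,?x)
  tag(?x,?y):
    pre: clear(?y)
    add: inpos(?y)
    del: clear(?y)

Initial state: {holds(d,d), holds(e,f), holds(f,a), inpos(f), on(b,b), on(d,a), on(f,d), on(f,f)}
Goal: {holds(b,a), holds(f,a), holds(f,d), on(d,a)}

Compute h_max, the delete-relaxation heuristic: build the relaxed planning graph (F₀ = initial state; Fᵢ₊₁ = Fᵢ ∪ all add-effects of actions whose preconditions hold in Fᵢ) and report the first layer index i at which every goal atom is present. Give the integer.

F0 = init (8 atoms)
F1 = F0 ∪ {holds(d,a), holds(d,b), holds(d,e), holds(d,f), holds(f,d), holds(f,f), inpos(a), inpos(b), inpos(d), inpos(e), on(d,d), on(e,e), on(f,b)}  (21 atoms)
F2 = F1 ∪ {holds(b,b), holds(e,e), holds(f,b), holds(f,e), on(b,d), on(b,e), on(b,f), on(d,b), on(d,e), on(d,f), on(e,b), on(e,d), on(e,f), on(f,e)}  (35 atoms)
F3 = F2 ∪ {holds(b,a), holds(b,d), holds(b,e), holds(b,f), holds(e,a), holds(e,b), holds(e,d)}  (42 atoms)
goal ⊆ F3  ⇒  h_max = 3

3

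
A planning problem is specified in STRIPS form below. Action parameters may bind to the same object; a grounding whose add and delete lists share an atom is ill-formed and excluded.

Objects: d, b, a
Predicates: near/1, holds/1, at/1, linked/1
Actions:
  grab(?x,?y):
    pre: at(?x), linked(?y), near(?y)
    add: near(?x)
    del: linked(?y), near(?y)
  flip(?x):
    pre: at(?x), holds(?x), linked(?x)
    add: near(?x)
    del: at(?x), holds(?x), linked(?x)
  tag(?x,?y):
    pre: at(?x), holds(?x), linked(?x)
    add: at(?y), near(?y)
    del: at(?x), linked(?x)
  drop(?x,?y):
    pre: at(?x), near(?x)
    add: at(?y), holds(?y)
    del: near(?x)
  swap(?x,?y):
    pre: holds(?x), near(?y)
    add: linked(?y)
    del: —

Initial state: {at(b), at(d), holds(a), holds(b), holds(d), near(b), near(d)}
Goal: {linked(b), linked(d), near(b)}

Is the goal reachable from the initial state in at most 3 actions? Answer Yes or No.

1. swap(d,d)  →  {at(b), at(d), holds(a), holds(b), holds(d), linked(d), near(b), near(d)}
2. swap(d,b)  →  {at(b), at(d), holds(a), holds(b), holds(d), linked(b), linked(d), near(b), near(d)}
optimal plan length = 2; 2 ≤ 3

Yes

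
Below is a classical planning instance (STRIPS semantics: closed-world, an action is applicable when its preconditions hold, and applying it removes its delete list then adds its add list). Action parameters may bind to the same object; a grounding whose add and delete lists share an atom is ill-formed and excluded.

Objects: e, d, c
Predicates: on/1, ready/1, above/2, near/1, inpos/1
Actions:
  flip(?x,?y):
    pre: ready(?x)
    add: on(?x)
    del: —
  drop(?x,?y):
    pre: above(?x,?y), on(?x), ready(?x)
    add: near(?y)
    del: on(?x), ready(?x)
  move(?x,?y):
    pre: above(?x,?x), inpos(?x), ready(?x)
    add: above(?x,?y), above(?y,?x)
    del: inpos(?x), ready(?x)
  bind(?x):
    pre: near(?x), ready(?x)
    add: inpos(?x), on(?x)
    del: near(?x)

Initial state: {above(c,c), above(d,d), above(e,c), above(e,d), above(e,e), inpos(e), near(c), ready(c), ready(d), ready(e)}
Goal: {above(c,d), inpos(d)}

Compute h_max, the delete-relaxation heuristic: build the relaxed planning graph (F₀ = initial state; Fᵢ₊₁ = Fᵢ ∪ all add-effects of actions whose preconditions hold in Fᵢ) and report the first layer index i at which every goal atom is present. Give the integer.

3

F0 = init (10 atoms)
F1 = F0 ∪ {above(c,e), above(d,e), inpos(c), on(c), on(d), on(e)}  (16 atoms)
F2 = F1 ∪ {above(c,d), above(d,c), near(d), near(e)}  (20 atoms)
F3 = F2 ∪ {inpos(d)}  (21 atoms)
goal ⊆ F3  ⇒  h_max = 3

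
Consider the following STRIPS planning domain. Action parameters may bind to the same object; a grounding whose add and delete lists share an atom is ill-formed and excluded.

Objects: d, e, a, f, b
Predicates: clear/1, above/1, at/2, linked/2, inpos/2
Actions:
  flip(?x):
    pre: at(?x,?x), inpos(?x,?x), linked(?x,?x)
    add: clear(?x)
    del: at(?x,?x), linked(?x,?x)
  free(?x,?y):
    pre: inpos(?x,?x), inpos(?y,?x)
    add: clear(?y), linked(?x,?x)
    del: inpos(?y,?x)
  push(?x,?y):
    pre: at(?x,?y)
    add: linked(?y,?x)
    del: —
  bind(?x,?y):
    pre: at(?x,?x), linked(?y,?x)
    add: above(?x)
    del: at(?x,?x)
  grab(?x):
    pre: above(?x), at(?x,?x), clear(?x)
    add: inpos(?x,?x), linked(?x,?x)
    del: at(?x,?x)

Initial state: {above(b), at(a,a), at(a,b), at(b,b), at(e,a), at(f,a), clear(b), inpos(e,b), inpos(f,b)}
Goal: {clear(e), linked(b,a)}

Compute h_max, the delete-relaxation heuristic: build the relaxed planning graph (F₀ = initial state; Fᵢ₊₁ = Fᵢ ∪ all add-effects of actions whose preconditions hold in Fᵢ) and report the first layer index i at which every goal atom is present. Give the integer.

F0 = init (9 atoms)
F1 = F0 ∪ {inpos(b,b), linked(a,a), linked(a,e), linked(a,f), linked(b,a), linked(b,b)}  (15 atoms)
F2 = F1 ∪ {above(a), clear(e), clear(f)}  (18 atoms)
goal ⊆ F2  ⇒  h_max = 2

2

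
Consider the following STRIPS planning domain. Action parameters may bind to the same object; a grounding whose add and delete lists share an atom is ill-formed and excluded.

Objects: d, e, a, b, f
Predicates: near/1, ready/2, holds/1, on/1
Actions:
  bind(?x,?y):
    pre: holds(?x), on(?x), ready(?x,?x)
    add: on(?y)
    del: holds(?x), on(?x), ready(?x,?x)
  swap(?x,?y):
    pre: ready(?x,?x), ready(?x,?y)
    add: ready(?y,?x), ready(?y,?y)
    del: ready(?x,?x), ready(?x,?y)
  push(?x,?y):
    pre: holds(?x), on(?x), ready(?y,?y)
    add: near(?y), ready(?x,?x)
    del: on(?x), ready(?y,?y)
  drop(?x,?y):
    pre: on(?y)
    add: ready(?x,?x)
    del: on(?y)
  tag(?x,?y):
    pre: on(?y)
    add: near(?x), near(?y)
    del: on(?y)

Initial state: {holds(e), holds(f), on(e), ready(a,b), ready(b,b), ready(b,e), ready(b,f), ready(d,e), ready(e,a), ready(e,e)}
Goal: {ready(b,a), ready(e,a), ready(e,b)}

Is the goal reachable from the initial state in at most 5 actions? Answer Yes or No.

Yes

1. swap(b,e)  →  {holds(e), holds(f), on(e), ready(a,b), ready(b,f), ready(d,e), ready(e,a), ready(e,b), ready(e,e)}
2. drop(a,e)  →  {holds(e), holds(f), ready(a,a), ready(a,b), ready(b,f), ready(d,e), ready(e,a), ready(e,b), ready(e,e)}
3. swap(a,b)  →  {holds(e), holds(f), ready(b,a), ready(b,b), ready(b,f), ready(d,e), ready(e,a), ready(e,b), ready(e,e)}
optimal plan length = 3; 3 ≤ 5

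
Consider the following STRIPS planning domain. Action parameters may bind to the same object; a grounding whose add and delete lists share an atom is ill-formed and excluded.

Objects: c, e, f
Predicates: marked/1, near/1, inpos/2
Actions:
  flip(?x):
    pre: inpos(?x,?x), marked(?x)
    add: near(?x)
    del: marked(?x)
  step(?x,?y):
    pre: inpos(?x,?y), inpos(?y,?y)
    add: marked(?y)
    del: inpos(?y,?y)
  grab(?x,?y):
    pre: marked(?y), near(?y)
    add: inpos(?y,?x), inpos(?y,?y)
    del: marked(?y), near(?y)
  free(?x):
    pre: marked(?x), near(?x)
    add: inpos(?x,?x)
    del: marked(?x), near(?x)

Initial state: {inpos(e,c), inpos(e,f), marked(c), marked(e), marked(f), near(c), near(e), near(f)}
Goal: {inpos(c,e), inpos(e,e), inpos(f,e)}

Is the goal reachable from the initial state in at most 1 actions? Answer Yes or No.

1. grab(c,e)  →  {inpos(e,c), inpos(e,e), inpos(e,f), marked(c), marked(f), near(c), near(f)}
2. grab(e,c)  →  {inpos(c,c), inpos(c,e), inpos(e,c), inpos(e,e), inpos(e,f), marked(f), near(f)}
3. grab(e,f)  →  {inpos(c,c), inpos(c,e), inpos(e,c), inpos(e,e), inpos(e,f), inpos(f,e), inpos(f,f)}
optimal plan length = 3; 3 > 1

No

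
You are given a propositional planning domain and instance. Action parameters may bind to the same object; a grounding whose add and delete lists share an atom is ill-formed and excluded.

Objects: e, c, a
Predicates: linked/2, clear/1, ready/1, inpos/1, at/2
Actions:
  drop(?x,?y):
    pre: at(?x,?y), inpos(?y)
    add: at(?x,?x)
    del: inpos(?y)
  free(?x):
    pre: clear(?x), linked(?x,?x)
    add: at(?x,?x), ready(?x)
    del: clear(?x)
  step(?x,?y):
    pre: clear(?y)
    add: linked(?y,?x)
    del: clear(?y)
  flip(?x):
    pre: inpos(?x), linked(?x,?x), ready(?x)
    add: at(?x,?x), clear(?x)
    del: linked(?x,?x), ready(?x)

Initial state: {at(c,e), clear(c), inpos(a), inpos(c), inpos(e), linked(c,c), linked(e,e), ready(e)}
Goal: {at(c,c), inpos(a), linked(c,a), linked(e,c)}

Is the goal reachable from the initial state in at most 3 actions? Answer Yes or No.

No

1. step(a,c)  →  {at(c,e), inpos(a), inpos(c), inpos(e), linked(c,a), linked(c,c), linked(e,e), ready(e)}
2. flip(e)  →  {at(c,e), at(e,e), clear(e), inpos(a), inpos(c), inpos(e), linked(c,a), linked(c,c)}
3. drop(c,e)  →  {at(c,c), at(c,e), at(e,e), clear(e), inpos(a), inpos(c), linked(c,a), linked(c,c)}
4. step(c,e)  →  {at(c,c), at(c,e), at(e,e), inpos(a), inpos(c), linked(c,a), linked(c,c), linked(e,c)}
optimal plan length = 4; 4 > 3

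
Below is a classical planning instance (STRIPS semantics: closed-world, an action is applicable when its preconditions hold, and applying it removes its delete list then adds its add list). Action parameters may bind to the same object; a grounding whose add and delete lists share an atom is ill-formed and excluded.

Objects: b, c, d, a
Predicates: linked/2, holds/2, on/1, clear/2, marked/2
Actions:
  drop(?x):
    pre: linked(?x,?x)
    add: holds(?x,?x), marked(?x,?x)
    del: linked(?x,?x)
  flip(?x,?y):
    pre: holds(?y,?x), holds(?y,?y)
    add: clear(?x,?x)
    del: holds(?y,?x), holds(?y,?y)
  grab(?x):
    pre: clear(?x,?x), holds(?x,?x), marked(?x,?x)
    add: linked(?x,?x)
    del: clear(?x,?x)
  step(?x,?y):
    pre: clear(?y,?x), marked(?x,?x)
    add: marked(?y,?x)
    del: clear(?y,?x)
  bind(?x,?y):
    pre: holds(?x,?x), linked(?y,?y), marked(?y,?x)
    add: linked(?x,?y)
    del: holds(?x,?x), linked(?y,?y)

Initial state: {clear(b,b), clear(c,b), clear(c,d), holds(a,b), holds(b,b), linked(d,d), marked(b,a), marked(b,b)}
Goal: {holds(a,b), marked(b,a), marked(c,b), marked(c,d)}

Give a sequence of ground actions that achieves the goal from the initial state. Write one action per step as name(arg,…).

1. drop(d)  →  {clear(b,b), clear(c,b), clear(c,d), holds(a,b), holds(b,b), holds(d,d), marked(b,a), marked(b,b), marked(d,d)}
2. step(b,c)  →  {clear(b,b), clear(c,d), holds(a,b), holds(b,b), holds(d,d), marked(b,a), marked(b,b), marked(c,b), marked(d,d)}
3. step(d,c)  →  {clear(b,b), holds(a,b), holds(b,b), holds(d,d), marked(b,a), marked(b,b), marked(c,b), marked(c,d), marked(d,d)}

drop(d); step(b,c); step(d,c)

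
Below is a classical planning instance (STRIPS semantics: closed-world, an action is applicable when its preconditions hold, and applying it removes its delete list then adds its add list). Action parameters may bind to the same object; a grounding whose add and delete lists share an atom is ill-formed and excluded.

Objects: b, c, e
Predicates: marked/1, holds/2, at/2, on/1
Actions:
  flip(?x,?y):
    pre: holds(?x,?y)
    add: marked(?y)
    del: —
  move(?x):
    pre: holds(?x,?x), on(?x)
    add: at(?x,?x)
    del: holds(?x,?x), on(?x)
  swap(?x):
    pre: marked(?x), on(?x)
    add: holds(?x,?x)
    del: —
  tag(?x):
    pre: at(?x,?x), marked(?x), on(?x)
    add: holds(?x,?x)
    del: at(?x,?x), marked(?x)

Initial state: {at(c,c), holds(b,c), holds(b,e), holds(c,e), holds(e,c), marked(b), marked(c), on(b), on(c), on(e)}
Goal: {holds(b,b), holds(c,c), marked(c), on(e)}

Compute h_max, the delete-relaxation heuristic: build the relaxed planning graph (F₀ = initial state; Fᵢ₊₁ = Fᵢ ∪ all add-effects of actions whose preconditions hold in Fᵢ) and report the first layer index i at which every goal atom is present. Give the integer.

1

F0 = init (10 atoms)
F1 = F0 ∪ {holds(b,b), holds(c,c), marked(e)}  (13 atoms)
goal ⊆ F1  ⇒  h_max = 1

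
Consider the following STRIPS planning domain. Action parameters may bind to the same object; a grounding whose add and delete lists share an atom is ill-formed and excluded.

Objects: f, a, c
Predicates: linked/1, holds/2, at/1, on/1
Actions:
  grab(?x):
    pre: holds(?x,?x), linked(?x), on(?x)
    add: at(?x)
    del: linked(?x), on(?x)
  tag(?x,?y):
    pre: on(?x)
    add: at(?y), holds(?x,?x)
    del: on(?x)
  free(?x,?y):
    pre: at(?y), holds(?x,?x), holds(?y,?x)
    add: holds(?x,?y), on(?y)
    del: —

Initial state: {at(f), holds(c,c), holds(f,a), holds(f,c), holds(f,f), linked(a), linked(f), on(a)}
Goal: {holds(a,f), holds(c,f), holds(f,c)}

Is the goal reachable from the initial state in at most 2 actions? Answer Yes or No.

1. tag(a,f)  →  {at(f), holds(a,a), holds(c,c), holds(f,a), holds(f,c), holds(f,f), linked(a), linked(f)}
2. free(a,f)  →  {at(f), holds(a,a), holds(a,f), holds(c,c), holds(f,a), holds(f,c), holds(f,f), linked(a), linked(f), on(f)}
3. free(c,f)  →  {at(f), holds(a,a), holds(a,f), holds(c,c), holds(c,f), holds(f,a), holds(f,c), holds(f,f), linked(a), linked(f), on(f)}
optimal plan length = 3; 3 > 2

No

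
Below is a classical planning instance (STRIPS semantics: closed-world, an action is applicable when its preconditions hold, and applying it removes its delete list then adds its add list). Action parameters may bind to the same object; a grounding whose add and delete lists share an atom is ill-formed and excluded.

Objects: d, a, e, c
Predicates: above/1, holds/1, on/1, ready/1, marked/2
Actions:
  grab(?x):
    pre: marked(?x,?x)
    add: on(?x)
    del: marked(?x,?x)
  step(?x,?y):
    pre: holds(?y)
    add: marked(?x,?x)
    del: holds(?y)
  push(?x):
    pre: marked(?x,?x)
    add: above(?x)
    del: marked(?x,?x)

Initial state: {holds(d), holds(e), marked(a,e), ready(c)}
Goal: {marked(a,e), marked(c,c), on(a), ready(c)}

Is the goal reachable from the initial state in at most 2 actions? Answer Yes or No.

1. step(a,d)  →  {holds(e), marked(a,a), marked(a,e), ready(c)}
2. grab(a)  →  {holds(e), marked(a,e), on(a), ready(c)}
3. step(c,e)  →  {marked(a,e), marked(c,c), on(a), ready(c)}
optimal plan length = 3; 3 > 2

No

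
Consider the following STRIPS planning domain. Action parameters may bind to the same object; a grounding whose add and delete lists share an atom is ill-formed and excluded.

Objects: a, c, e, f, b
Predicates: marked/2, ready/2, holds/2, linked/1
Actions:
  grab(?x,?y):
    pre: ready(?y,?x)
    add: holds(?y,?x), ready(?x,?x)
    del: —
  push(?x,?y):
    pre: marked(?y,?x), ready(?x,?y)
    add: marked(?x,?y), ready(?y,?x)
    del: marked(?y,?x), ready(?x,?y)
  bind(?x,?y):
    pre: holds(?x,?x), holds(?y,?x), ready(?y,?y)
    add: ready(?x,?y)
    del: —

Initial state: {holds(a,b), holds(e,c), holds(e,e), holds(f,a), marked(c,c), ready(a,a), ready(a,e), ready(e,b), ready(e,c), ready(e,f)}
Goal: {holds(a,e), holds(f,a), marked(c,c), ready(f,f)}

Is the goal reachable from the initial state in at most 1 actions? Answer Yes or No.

No

1. grab(e,a)  →  {holds(a,b), holds(a,e), holds(e,c), holds(e,e), holds(f,a), marked(c,c), ready(a,a), ready(a,e), ready(e,b), ready(e,c), ready(e,e), ready(e,f)}
2. grab(f,e)  →  {holds(a,b), holds(a,e), holds(e,c), holds(e,e), holds(e,f), holds(f,a), marked(c,c), ready(a,a), ready(a,e), ready(e,b), ready(e,c), ready(e,e), ready(e,f), ready(f,f)}
optimal plan length = 2; 2 > 1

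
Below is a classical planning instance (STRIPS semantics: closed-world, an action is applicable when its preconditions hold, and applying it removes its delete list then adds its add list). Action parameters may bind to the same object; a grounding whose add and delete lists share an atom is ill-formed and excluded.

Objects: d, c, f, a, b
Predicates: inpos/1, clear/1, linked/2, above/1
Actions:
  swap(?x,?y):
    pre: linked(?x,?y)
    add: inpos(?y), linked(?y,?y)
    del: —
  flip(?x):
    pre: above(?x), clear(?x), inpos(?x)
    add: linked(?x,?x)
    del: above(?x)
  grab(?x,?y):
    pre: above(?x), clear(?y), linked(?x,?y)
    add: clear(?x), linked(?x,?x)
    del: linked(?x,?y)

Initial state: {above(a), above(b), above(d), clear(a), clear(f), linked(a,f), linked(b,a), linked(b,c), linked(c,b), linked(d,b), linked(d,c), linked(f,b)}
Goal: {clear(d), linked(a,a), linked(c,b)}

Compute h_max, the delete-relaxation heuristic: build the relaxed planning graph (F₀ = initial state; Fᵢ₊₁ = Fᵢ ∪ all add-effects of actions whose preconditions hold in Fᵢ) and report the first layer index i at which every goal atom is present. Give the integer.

F0 = init (12 atoms)
F1 = F0 ∪ {clear(b), inpos(a), inpos(b), inpos(c), inpos(f), linked(a,a), linked(b,b), linked(c,c), linked(f,f)}  (21 atoms)
F2 = F1 ∪ {clear(d), linked(d,d)}  (23 atoms)
goal ⊆ F2  ⇒  h_max = 2

2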